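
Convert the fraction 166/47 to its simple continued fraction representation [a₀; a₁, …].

⌊166/47⌋ = 3, remainder 25
⌊47/25⌋ = 1, remainder 22
⌊25/22⌋ = 1, remainder 3
⌊22/3⌋ = 7, remainder 1
⌊3/1⌋ = 3, remainder 0

[3; 1, 1, 7, 3]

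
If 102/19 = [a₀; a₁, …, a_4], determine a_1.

Run the Euclidean algorithm, recording each quotient:
102 = 5·19 + 7, so a_0 = 5
19 = 2·7 + 5, so a_1 = 2

2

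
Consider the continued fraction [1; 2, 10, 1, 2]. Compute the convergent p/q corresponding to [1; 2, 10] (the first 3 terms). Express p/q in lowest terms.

Collapse the nested fraction from the inside out:
Start with 10.
2 + 1/(10/1) = 2 + 1/10 = 21/10
1 + 1/(21/10) = 1 + 10/21 = 31/21

31/21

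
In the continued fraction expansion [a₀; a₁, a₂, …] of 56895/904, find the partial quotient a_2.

14

56895 = 62·904 + 847, so a_0 = 62
904 = 1·847 + 57, so a_1 = 1
847 = 14·57 + 49, so a_2 = 14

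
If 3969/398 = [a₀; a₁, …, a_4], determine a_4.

2

Apply division with remainder until the remainder is 0:
⌊3969/398⌋ = 9, remainder 387
⌊398/387⌋ = 1, remainder 11
⌊387/11⌋ = 35, remainder 2
⌊11/2⌋ = 5, remainder 1
⌊2/1⌋ = 2, remainder 0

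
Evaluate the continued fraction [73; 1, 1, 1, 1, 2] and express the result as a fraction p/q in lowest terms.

Start with 2.
1 + 1/(2/1) = 1 + 1/2 = 3/2
1 + 1/(3/2) = 1 + 2/3 = 5/3
1 + 1/(5/3) = 1 + 3/5 = 8/5
1 + 1/(8/5) = 1 + 5/8 = 13/8
73 + 1/(13/8) = 73 + 8/13 = 957/13

957/13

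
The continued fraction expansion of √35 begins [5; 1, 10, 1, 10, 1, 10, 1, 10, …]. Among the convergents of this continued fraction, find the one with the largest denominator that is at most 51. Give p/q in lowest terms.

a_0 = 5: 5/1  (≤ bound)
a_1 = 1: 6/1  (≤ bound)
a_2 = 10: 65/11  (≤ bound)
a_3 = 1: 71/12  (≤ bound)
a_4 = 10: 775/131  (> 51, stop)

71/12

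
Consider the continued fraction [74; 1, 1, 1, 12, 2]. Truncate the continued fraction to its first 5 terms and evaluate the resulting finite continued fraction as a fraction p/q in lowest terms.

2837/38

Start with 12.
1 + 1/(12/1) = 1 + 1/12 = 13/12
1 + 1/(13/12) = 1 + 12/13 = 25/13
1 + 1/(25/13) = 1 + 13/25 = 38/25
74 + 1/(38/25) = 74 + 25/38 = 2837/38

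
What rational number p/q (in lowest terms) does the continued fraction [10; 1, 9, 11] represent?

1210/111

Start with 11.
9 + 1/(11/1) = 9 + 1/11 = 100/11
1 + 1/(100/11) = 1 + 11/100 = 111/100
10 + 1/(111/100) = 10 + 100/111 = 1210/111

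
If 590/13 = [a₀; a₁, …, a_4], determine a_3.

⌊590/13⌋ = 45, remainder 5
⌊13/5⌋ = 2, remainder 3
⌊5/3⌋ = 1, remainder 2
⌊3/2⌋ = 1, remainder 1

1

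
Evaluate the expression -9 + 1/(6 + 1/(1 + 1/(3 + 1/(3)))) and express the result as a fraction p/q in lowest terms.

Collapse the nested fraction from the inside out:
Start with 3.
3 + 1/(3/1) = 3 + 1/3 = 10/3
1 + 1/(10/3) = 1 + 3/10 = 13/10
6 + 1/(13/10) = 6 + 10/13 = 88/13
-9 + 1/(88/13) = -9 + 13/88 = -779/88

-779/88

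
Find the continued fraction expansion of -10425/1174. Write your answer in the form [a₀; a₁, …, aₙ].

[-9; 8, 3, 15, 3]

Apply division with remainder until the remainder is 0:
-10425 ÷ 1174 → quotient -9, remainder 141
1174 ÷ 141 → quotient 8, remainder 46
141 ÷ 46 → quotient 3, remainder 3
46 ÷ 3 → quotient 15, remainder 1
3 ÷ 1 → quotient 3, remainder 0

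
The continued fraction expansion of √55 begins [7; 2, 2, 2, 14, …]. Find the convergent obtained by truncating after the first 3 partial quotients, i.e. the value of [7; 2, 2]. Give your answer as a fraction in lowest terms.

37/5

Build up convergents one term at a time:
a_0 = 7: 7/1
a_1 = 2: 15/2
a_2 = 2: 37/5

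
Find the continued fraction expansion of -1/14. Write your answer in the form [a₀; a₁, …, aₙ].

Apply division with remainder until the remainder is 0:
-1 = -1·14 + 13, so a_0 = -1
14 = 1·13 + 1, so a_1 = 1
13 = 13·1 + 0, so a_2 = 13

[-1; 1, 13]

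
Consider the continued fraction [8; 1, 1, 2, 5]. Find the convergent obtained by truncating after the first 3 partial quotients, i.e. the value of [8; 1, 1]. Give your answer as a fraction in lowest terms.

Collapse the nested fraction from the inside out:
Start with 1.
1 + 1/(1/1) = 1 + 1/1 = 2/1
8 + 1/(2/1) = 8 + 1/2 = 17/2

17/2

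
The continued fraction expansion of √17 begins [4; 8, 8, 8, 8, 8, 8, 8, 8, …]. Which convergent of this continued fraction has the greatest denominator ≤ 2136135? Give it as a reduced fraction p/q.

1166876/283009

a_0 = 4: 4/1  (≤ bound)
a_1 = 8: 33/8  (≤ bound)
a_2 = 8: 268/65  (≤ bound)
a_3 = 8: 2177/528  (≤ bound)
a_4 = 8: 17684/4289  (≤ bound)
a_5 = 8: 143649/34840  (≤ bound)
a_6 = 8: 1166876/283009  (≤ bound)
a_7 = 8: 9478657/2298912  (> 2136135, stop)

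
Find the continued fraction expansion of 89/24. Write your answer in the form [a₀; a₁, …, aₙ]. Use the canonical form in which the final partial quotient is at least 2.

Repeatedly divide and take the remainder:
89 ÷ 24 → quotient 3, remainder 17
24 ÷ 17 → quotient 1, remainder 7
17 ÷ 7 → quotient 2, remainder 3
7 ÷ 3 → quotient 2, remainder 1
3 ÷ 1 → quotient 3, remainder 0

[3; 1, 2, 2, 3]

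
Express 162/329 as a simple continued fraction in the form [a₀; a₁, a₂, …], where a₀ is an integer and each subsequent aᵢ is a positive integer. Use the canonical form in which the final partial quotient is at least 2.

Apply division with remainder until the remainder is 0:
⌊162/329⌋ = 0, remainder 162
⌊329/162⌋ = 2, remainder 5
⌊162/5⌋ = 32, remainder 2
⌊5/2⌋ = 2, remainder 1
⌊2/1⌋ = 2, remainder 0

[0; 2, 32, 2, 2]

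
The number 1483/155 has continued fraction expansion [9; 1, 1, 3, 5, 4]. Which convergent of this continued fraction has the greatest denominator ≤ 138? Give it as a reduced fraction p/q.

354/37

List convergents until the denominator exceeds the bound:
a_0 = 9: 9/1  (≤ bound)
a_1 = 1: 10/1  (≤ bound)
a_2 = 1: 19/2  (≤ bound)
a_3 = 3: 67/7  (≤ bound)
a_4 = 5: 354/37  (≤ bound)
a_5 = 4: 1483/155  (> 138, stop)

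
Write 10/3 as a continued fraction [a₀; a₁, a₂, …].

[3; 3]

10 ÷ 3 → quotient 3, remainder 1
3 ÷ 1 → quotient 3, remainder 0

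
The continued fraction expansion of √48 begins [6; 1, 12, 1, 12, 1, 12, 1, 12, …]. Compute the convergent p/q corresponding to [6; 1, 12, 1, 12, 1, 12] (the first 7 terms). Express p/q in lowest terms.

17466/2521

Start with 12.
1 + 1/(12/1) = 1 + 1/12 = 13/12
12 + 1/(13/12) = 12 + 12/13 = 168/13
1 + 1/(168/13) = 1 + 13/168 = 181/168
12 + 1/(181/168) = 12 + 168/181 = 2340/181
1 + 1/(2340/181) = 1 + 181/2340 = 2521/2340
6 + 1/(2521/2340) = 6 + 2340/2521 = 17466/2521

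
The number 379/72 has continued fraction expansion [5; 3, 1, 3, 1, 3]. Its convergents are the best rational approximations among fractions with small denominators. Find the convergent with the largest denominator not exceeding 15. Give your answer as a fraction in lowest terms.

79/15

a_0 = 5: 5/1  (≤ bound)
a_1 = 3: 16/3  (≤ bound)
a_2 = 1: 21/4  (≤ bound)
a_3 = 3: 79/15  (≤ bound)
a_4 = 1: 100/19  (> 15, stop)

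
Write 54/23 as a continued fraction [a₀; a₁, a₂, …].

54 = 2·23 + 8, so a_0 = 2
23 = 2·8 + 7, so a_1 = 2
8 = 1·7 + 1, so a_2 = 1
7 = 7·1 + 0, so a_3 = 7

[2; 2, 1, 7]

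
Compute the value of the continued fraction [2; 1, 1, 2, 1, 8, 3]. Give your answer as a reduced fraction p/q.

Start with 3.
8 + 1/(3/1) = 8 + 1/3 = 25/3
1 + 1/(25/3) = 1 + 3/25 = 28/25
2 + 1/(28/25) = 2 + 25/28 = 81/28
1 + 1/(81/28) = 1 + 28/81 = 109/81
1 + 1/(109/81) = 1 + 81/109 = 190/109
2 + 1/(190/109) = 2 + 109/190 = 489/190

489/190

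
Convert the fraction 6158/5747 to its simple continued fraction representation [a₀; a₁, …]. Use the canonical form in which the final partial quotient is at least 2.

Run the Euclidean algorithm, recording each quotient:
6158 ÷ 5747 → quotient 1, remainder 411
5747 ÷ 411 → quotient 13, remainder 404
411 ÷ 404 → quotient 1, remainder 7
404 ÷ 7 → quotient 57, remainder 5
7 ÷ 5 → quotient 1, remainder 2
5 ÷ 2 → quotient 2, remainder 1
2 ÷ 1 → quotient 2, remainder 0

[1; 13, 1, 57, 1, 2, 2]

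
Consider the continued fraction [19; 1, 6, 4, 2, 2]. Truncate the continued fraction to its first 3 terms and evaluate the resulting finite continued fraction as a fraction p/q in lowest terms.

139/7

Use the convergent recurrence hₖ = aₖ·hₖ₋₁ + hₖ₋₂ (and likewise for the denominators kₖ):
a_0 = 19: 19/1
a_1 = 1: 20/1
a_2 = 6: 139/7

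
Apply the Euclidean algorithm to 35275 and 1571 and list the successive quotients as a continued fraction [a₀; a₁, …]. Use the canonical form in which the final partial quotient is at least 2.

⌊35275/1571⌋ = 22, remainder 713
⌊1571/713⌋ = 2, remainder 145
⌊713/145⌋ = 4, remainder 133
⌊145/133⌋ = 1, remainder 12
⌊133/12⌋ = 11, remainder 1
⌊12/1⌋ = 12, remainder 0

[22; 2, 4, 1, 11, 12]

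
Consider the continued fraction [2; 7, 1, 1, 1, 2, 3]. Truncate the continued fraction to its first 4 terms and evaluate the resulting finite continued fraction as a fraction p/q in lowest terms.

32/15

Start with 1.
1 + 1/(1/1) = 1 + 1/1 = 2/1
7 + 1/(2/1) = 7 + 1/2 = 15/2
2 + 1/(15/2) = 2 + 2/15 = 32/15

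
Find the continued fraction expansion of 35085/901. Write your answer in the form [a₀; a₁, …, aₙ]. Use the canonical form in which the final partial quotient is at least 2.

⌊35085/901⌋ = 38, remainder 847
⌊901/847⌋ = 1, remainder 54
⌊847/54⌋ = 15, remainder 37
⌊54/37⌋ = 1, remainder 17
⌊37/17⌋ = 2, remainder 3
⌊17/3⌋ = 5, remainder 2
⌊3/2⌋ = 1, remainder 1
⌊2/1⌋ = 2, remainder 0

[38; 1, 15, 1, 2, 5, 1, 2]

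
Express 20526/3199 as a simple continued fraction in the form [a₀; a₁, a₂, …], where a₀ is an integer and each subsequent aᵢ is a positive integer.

[6; 2, 2, 2, 23, 1, 4, 2]

⌊20526/3199⌋ = 6, remainder 1332
⌊3199/1332⌋ = 2, remainder 535
⌊1332/535⌋ = 2, remainder 262
⌊535/262⌋ = 2, remainder 11
⌊262/11⌋ = 23, remainder 9
⌊11/9⌋ = 1, remainder 2
⌊9/2⌋ = 4, remainder 1
⌊2/1⌋ = 2, remainder 0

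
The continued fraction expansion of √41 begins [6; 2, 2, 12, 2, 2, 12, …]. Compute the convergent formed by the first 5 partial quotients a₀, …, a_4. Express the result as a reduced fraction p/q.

a_0 = 6: 6/1
a_1 = 2: 13/2
a_2 = 2: 32/5
a_3 = 12: 397/62
a_4 = 2: 826/129

826/129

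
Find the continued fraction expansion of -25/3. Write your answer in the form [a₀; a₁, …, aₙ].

-25 = -9·3 + 2, so a_0 = -9
3 = 1·2 + 1, so a_1 = 1
2 = 2·1 + 0, so a_2 = 2

[-9; 1, 2]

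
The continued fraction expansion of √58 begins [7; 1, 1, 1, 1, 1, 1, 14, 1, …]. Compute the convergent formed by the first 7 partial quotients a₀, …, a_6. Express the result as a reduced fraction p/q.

a_0 = 7: 7/1
a_1 = 1: 8/1
a_2 = 1: 15/2
a_3 = 1: 23/3
a_4 = 1: 38/5
a_5 = 1: 61/8
a_6 = 1: 99/13

99/13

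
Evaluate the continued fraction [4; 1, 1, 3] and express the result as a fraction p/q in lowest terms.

a_0 = 4: 4/1
a_1 = 1: 5/1
a_2 = 1: 9/2
a_3 = 3: 32/7

32/7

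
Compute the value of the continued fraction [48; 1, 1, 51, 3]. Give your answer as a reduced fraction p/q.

Collapse the nested fraction from the inside out:
Start with 3.
51 + 1/(3/1) = 51 + 1/3 = 154/3
1 + 1/(154/3) = 1 + 3/154 = 157/154
1 + 1/(157/154) = 1 + 154/157 = 311/157
48 + 1/(311/157) = 48 + 157/311 = 15085/311

15085/311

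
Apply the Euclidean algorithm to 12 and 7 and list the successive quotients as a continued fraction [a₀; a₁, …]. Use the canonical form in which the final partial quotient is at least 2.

[1; 1, 2, 2]

Repeatedly divide and take the remainder:
12 = 1·7 + 5, so a_0 = 1
7 = 1·5 + 2, so a_1 = 1
5 = 2·2 + 1, so a_2 = 2
2 = 2·1 + 0, so a_3 = 2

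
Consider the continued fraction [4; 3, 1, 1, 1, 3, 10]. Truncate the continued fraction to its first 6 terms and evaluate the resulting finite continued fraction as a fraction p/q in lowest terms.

171/40

Work from the innermost term outward:
Start with 3.
1 + 1/(3/1) = 1 + 1/3 = 4/3
1 + 1/(4/3) = 1 + 3/4 = 7/4
1 + 1/(7/4) = 1 + 4/7 = 11/7
3 + 1/(11/7) = 3 + 7/11 = 40/11
4 + 1/(40/11) = 4 + 11/40 = 171/40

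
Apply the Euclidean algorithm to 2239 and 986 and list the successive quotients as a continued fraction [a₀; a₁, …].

[2; 3, 1, 2, 3, 1, 9, 2]

Apply division with remainder until the remainder is 0:
2239 = 2·986 + 267, so a_0 = 2
986 = 3·267 + 185, so a_1 = 3
267 = 1·185 + 82, so a_2 = 1
185 = 2·82 + 21, so a_3 = 2
82 = 3·21 + 19, so a_4 = 3
21 = 1·19 + 2, so a_5 = 1
19 = 9·2 + 1, so a_6 = 9
2 = 2·1 + 0, so a_7 = 2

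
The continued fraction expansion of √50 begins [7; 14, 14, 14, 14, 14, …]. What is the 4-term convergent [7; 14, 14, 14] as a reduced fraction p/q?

Build up convergents one term at a time:
a_0 = 7: 7/1
a_1 = 14: 99/14
a_2 = 14: 1393/197
a_3 = 14: 19601/2772

19601/2772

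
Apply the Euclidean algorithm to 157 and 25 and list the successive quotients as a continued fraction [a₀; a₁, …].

[6; 3, 1, 1, 3]

Run the Euclidean algorithm, recording each quotient:
157 ÷ 25 → quotient 6, remainder 7
25 ÷ 7 → quotient 3, remainder 4
7 ÷ 4 → quotient 1, remainder 3
4 ÷ 3 → quotient 1, remainder 1
3 ÷ 1 → quotient 3, remainder 0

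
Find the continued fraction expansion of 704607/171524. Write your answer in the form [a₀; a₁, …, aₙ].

[4; 9, 3, 1, 3, 7, 28, 6]

Repeatedly divide and take the remainder:
⌊704607/171524⌋ = 4, remainder 18511
⌊171524/18511⌋ = 9, remainder 4925
⌊18511/4925⌋ = 3, remainder 3736
⌊4925/3736⌋ = 1, remainder 1189
⌊3736/1189⌋ = 3, remainder 169
⌊1189/169⌋ = 7, remainder 6
⌊169/6⌋ = 28, remainder 1
⌊6/1⌋ = 6, remainder 0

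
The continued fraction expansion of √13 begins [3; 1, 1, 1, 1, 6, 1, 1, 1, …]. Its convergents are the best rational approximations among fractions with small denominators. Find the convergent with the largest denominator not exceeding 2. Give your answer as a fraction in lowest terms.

a_0 = 3: 3/1  (≤ bound)
a_1 = 1: 4/1  (≤ bound)
a_2 = 1: 7/2  (≤ bound)
a_3 = 1: 11/3  (> 2, stop)

7/2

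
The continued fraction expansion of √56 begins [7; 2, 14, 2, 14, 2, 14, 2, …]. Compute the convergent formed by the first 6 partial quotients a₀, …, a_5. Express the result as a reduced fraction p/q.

Start with 2.
14 + 1/(2/1) = 14 + 1/2 = 29/2
2 + 1/(29/2) = 2 + 2/29 = 60/29
14 + 1/(60/29) = 14 + 29/60 = 869/60
2 + 1/(869/60) = 2 + 60/869 = 1798/869
7 + 1/(1798/869) = 7 + 869/1798 = 13455/1798

13455/1798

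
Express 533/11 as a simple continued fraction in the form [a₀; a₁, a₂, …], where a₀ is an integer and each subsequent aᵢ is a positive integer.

[48; 2, 5]

Repeatedly divide and take the remainder:
533 ÷ 11 → quotient 48, remainder 5
11 ÷ 5 → quotient 2, remainder 1
5 ÷ 1 → quotient 5, remainder 0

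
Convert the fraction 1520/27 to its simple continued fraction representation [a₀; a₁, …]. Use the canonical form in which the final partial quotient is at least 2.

⌊1520/27⌋ = 56, remainder 8
⌊27/8⌋ = 3, remainder 3
⌊8/3⌋ = 2, remainder 2
⌊3/2⌋ = 1, remainder 1
⌊2/1⌋ = 2, remainder 0

[56; 3, 2, 1, 2]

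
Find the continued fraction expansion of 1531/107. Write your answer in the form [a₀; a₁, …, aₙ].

⌊1531/107⌋ = 14, remainder 33
⌊107/33⌋ = 3, remainder 8
⌊33/8⌋ = 4, remainder 1
⌊8/1⌋ = 8, remainder 0

[14; 3, 4, 8]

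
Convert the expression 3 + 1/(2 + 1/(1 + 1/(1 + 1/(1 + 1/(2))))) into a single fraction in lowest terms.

Start with 2.
1 + 1/(2/1) = 1 + 1/2 = 3/2
1 + 1/(3/2) = 1 + 2/3 = 5/3
1 + 1/(5/3) = 1 + 3/5 = 8/5
2 + 1/(8/5) = 2 + 5/8 = 21/8
3 + 1/(21/8) = 3 + 8/21 = 71/21

71/21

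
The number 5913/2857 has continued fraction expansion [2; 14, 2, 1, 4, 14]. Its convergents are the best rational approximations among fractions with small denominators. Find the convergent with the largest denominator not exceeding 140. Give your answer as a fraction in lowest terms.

List convergents until the denominator exceeds the bound:
a_0 = 2: 2/1  (≤ bound)
a_1 = 14: 29/14  (≤ bound)
a_2 = 2: 60/29  (≤ bound)
a_3 = 1: 89/43  (≤ bound)
a_4 = 4: 416/201  (> 140, stop)

89/43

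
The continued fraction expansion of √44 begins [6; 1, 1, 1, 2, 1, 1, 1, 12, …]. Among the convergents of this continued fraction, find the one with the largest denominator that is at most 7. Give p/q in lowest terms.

20/3

List convergents until the denominator exceeds the bound:
a_0 = 6: 6/1  (≤ bound)
a_1 = 1: 7/1  (≤ bound)
a_2 = 1: 13/2  (≤ bound)
a_3 = 1: 20/3  (≤ bound)
a_4 = 2: 53/8  (> 7, stop)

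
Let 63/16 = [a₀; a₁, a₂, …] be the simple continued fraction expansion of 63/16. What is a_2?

15

63 = 3·16 + 15, so a_0 = 3
16 = 1·15 + 1, so a_1 = 1
15 = 15·1 + 0, so a_2 = 15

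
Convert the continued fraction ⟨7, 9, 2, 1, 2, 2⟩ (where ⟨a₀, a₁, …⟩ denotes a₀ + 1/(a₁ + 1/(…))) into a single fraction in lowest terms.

1265/178

Collapse the nested fraction from the inside out:
Start with 2.
2 + 1/(2/1) = 2 + 1/2 = 5/2
1 + 1/(5/2) = 1 + 2/5 = 7/5
2 + 1/(7/5) = 2 + 5/7 = 19/7
9 + 1/(19/7) = 9 + 7/19 = 178/19
7 + 1/(178/19) = 7 + 19/178 = 1265/178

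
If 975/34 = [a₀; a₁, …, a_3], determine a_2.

2

975 ÷ 34 → quotient 28, remainder 23
34 ÷ 23 → quotient 1, remainder 11
23 ÷ 11 → quotient 2, remainder 1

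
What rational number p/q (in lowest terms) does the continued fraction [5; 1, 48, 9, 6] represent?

16151/2701

Build up convergents one term at a time:
a_0 = 5: 5/1
a_1 = 1: 6/1
a_2 = 48: 293/49
a_3 = 9: 2643/442
a_4 = 6: 16151/2701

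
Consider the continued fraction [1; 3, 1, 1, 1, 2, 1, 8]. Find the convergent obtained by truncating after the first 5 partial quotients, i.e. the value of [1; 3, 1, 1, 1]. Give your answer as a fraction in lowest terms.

Start with 1.
1 + 1/(1/1) = 1 + 1/1 = 2/1
1 + 1/(2/1) = 1 + 1/2 = 3/2
3 + 1/(3/2) = 3 + 2/3 = 11/3
1 + 1/(11/3) = 1 + 3/11 = 14/11

14/11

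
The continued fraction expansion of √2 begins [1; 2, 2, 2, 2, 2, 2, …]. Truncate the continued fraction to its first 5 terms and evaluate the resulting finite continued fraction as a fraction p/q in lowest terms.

Compute successive convergents:
a_0 = 1: 1/1
a_1 = 2: 3/2
a_2 = 2: 7/5
a_3 = 2: 17/12
a_4 = 2: 41/29

41/29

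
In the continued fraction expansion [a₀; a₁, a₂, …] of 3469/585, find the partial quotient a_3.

3

3469 = 5·585 + 544, so a_0 = 5
585 = 1·544 + 41, so a_1 = 1
544 = 13·41 + 11, so a_2 = 13
41 = 3·11 + 8, so a_3 = 3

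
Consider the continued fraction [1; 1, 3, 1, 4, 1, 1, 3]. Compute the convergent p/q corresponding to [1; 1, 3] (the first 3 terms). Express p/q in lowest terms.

Start with 3.
1 + 1/(3/1) = 1 + 1/3 = 4/3
1 + 1/(4/3) = 1 + 3/4 = 7/4

7/4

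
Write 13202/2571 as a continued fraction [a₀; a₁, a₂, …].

[5; 7, 2, 2, 3, 1, 15]

13202 ÷ 2571 → quotient 5, remainder 347
2571 ÷ 347 → quotient 7, remainder 142
347 ÷ 142 → quotient 2, remainder 63
142 ÷ 63 → quotient 2, remainder 16
63 ÷ 16 → quotient 3, remainder 15
16 ÷ 15 → quotient 1, remainder 1
15 ÷ 1 → quotient 15, remainder 0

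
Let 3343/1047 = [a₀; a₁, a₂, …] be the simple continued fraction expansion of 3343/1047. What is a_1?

3343 ÷ 1047 → quotient 3, remainder 202
1047 ÷ 202 → quotient 5, remainder 37

5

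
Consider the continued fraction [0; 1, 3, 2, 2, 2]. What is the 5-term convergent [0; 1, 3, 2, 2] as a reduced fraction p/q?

17/22

a_0 = 0: 0/1
a_1 = 1: 1/1
a_2 = 3: 3/4
a_3 = 2: 7/9
a_4 = 2: 17/22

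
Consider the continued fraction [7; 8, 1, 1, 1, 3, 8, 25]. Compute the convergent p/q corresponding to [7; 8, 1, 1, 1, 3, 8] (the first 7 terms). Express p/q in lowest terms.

Build up convergents one term at a time:
a_0 = 7: 7/1
a_1 = 8: 57/8
a_2 = 1: 64/9
a_3 = 1: 121/17
a_4 = 1: 185/26
a_5 = 3: 676/95
a_6 = 8: 5593/786

5593/786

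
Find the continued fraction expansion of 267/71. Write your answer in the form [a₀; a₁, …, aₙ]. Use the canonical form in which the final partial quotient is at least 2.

[3; 1, 3, 5, 1, 2]

Repeatedly divide and take the remainder:
267 = 3·71 + 54, so a_0 = 3
71 = 1·54 + 17, so a_1 = 1
54 = 3·17 + 3, so a_2 = 3
17 = 5·3 + 2, so a_3 = 5
3 = 1·2 + 1, so a_4 = 1
2 = 2·1 + 0, so a_5 = 2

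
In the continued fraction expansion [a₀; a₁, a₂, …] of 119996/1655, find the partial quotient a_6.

2

119996 ÷ 1655 → quotient 72, remainder 836
1655 ÷ 836 → quotient 1, remainder 819
836 ÷ 819 → quotient 1, remainder 17
819 ÷ 17 → quotient 48, remainder 3
17 ÷ 3 → quotient 5, remainder 2
3 ÷ 2 → quotient 1, remainder 1
2 ÷ 1 → quotient 2, remainder 0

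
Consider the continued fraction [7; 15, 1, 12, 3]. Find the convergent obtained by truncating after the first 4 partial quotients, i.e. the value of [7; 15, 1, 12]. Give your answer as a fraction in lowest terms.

Build up convergents one term at a time:
a_0 = 7: 7/1
a_1 = 15: 106/15
a_2 = 1: 113/16
a_3 = 12: 1462/207

1462/207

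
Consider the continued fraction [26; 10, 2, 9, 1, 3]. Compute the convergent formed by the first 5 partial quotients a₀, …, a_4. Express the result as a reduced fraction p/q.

a_0 = 26: 26/1
a_1 = 10: 261/10
a_2 = 2: 548/21
a_3 = 9: 5193/199
a_4 = 1: 5741/220

5741/220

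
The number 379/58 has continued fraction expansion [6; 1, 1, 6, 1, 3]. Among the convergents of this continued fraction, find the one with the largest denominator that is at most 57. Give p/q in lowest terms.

List convergents until the denominator exceeds the bound:
a_0 = 6: 6/1  (≤ bound)
a_1 = 1: 7/1  (≤ bound)
a_2 = 1: 13/2  (≤ bound)
a_3 = 6: 85/13  (≤ bound)
a_4 = 1: 98/15  (≤ bound)
a_5 = 3: 379/58  (> 57, stop)

98/15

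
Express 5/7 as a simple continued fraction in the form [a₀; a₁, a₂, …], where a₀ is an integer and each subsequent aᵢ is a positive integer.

[0; 1, 2, 2]

5 = 0·7 + 5, so a_0 = 0
7 = 1·5 + 2, so a_1 = 1
5 = 2·2 + 1, so a_2 = 2
2 = 2·1 + 0, so a_3 = 2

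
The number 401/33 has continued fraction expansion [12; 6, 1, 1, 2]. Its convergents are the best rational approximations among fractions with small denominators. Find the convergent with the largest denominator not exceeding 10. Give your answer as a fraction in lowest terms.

a_0 = 12: 12/1  (≤ bound)
a_1 = 6: 73/6  (≤ bound)
a_2 = 1: 85/7  (≤ bound)
a_3 = 1: 158/13  (> 10, stop)

85/7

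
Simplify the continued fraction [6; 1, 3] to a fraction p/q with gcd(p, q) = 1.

Start with 3.
1 + 1/(3/1) = 1 + 1/3 = 4/3
6 + 1/(4/3) = 6 + 3/4 = 27/4

27/4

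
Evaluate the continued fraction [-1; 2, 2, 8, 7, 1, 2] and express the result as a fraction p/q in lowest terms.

-584/981

Start with 2.
1 + 1/(2/1) = 1 + 1/2 = 3/2
7 + 1/(3/2) = 7 + 2/3 = 23/3
8 + 1/(23/3) = 8 + 3/23 = 187/23
2 + 1/(187/23) = 2 + 23/187 = 397/187
2 + 1/(397/187) = 2 + 187/397 = 981/397
-1 + 1/(981/397) = -1 + 397/981 = -584/981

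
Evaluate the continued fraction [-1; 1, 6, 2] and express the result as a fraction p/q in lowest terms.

-2/15

Start with 2.
6 + 1/(2/1) = 6 + 1/2 = 13/2
1 + 1/(13/2) = 1 + 2/13 = 15/13
-1 + 1/(15/13) = -1 + 13/15 = -2/15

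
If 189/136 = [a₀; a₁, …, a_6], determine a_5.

3

⌊189/136⌋ = 1, remainder 53
⌊136/53⌋ = 2, remainder 30
⌊53/30⌋ = 1, remainder 23
⌊30/23⌋ = 1, remainder 7
⌊23/7⌋ = 3, remainder 2
⌊7/2⌋ = 3, remainder 1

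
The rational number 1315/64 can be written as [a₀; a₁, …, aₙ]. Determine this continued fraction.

Apply division with remainder until the remainder is 0:
⌊1315/64⌋ = 20, remainder 35
⌊64/35⌋ = 1, remainder 29
⌊35/29⌋ = 1, remainder 6
⌊29/6⌋ = 4, remainder 5
⌊6/5⌋ = 1, remainder 1
⌊5/1⌋ = 5, remainder 0

[20; 1, 1, 4, 1, 5]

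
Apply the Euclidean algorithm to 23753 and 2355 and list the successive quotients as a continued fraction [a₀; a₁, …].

23753 ÷ 2355 → quotient 10, remainder 203
2355 ÷ 203 → quotient 11, remainder 122
203 ÷ 122 → quotient 1, remainder 81
122 ÷ 81 → quotient 1, remainder 41
81 ÷ 41 → quotient 1, remainder 40
41 ÷ 40 → quotient 1, remainder 1
40 ÷ 1 → quotient 40, remainder 0

[10; 11, 1, 1, 1, 1, 40]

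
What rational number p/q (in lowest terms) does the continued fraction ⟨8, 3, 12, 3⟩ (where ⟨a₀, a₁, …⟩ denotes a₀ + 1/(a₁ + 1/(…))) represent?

Build up convergents one term at a time:
a_0 = 8: 8/1
a_1 = 3: 25/3
a_2 = 12: 308/37
a_3 = 3: 949/114

949/114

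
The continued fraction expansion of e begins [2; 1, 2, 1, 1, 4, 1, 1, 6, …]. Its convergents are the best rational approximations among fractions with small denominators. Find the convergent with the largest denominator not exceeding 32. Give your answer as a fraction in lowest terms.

a_0 = 2: 2/1  (≤ bound)
a_1 = 1: 3/1  (≤ bound)
a_2 = 2: 8/3  (≤ bound)
a_3 = 1: 11/4  (≤ bound)
a_4 = 1: 19/7  (≤ bound)
a_5 = 4: 87/32  (≤ bound)
a_6 = 1: 106/39  (> 32, stop)

87/32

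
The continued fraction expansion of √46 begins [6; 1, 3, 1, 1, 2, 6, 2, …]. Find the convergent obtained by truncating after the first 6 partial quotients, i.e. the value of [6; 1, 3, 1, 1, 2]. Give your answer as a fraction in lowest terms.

156/23

Use the convergent recurrence hₖ = aₖ·hₖ₋₁ + hₖ₋₂ (and likewise for the denominators kₖ):
a_0 = 6: 6/1
a_1 = 1: 7/1
a_2 = 3: 27/4
a_3 = 1: 34/5
a_4 = 1: 61/9
a_5 = 2: 156/23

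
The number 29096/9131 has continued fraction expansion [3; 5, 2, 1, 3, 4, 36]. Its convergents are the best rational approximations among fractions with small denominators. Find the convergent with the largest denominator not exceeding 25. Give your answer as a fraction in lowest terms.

51/16

List convergents until the denominator exceeds the bound:
a_0 = 3: 3/1  (≤ bound)
a_1 = 5: 16/5  (≤ bound)
a_2 = 2: 35/11  (≤ bound)
a_3 = 1: 51/16  (≤ bound)
a_4 = 3: 188/59  (> 25, stop)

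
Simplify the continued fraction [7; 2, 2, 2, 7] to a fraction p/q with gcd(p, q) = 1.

660/89

a_0 = 7: 7/1
a_1 = 2: 15/2
a_2 = 2: 37/5
a_3 = 2: 89/12
a_4 = 7: 660/89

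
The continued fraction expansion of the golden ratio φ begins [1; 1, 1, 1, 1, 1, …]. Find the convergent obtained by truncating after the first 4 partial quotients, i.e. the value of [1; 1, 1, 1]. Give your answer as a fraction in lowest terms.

a_0 = 1: 1/1
a_1 = 1: 2/1
a_2 = 1: 3/2
a_3 = 1: 5/3

5/3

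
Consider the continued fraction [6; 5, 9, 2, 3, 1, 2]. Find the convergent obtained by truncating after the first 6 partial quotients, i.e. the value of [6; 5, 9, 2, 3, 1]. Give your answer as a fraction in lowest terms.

2689/434

Starting at the tail and folding back:
Start with 1.
3 + 1/(1/1) = 3 + 1/1 = 4/1
2 + 1/(4/1) = 2 + 1/4 = 9/4
9 + 1/(9/4) = 9 + 4/9 = 85/9
5 + 1/(85/9) = 5 + 9/85 = 434/85
6 + 1/(434/85) = 6 + 85/434 = 2689/434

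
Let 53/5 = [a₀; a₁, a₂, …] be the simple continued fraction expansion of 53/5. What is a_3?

2

Apply division with remainder until the remainder is 0:
53 ÷ 5 → quotient 10, remainder 3
5 ÷ 3 → quotient 1, remainder 2
3 ÷ 2 → quotient 1, remainder 1
2 ÷ 1 → quotient 2, remainder 0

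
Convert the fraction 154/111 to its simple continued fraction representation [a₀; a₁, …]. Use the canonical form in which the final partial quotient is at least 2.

[1; 2, 1, 1, 2, 1, 1, 3]

⌊154/111⌋ = 1, remainder 43
⌊111/43⌋ = 2, remainder 25
⌊43/25⌋ = 1, remainder 18
⌊25/18⌋ = 1, remainder 7
⌊18/7⌋ = 2, remainder 4
⌊7/4⌋ = 1, remainder 3
⌊4/3⌋ = 1, remainder 1
⌊3/1⌋ = 3, remainder 0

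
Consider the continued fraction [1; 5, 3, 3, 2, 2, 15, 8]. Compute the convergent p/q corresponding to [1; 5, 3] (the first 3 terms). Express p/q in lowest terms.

19/16

Start with 3.
5 + 1/(3/1) = 5 + 1/3 = 16/3
1 + 1/(16/3) = 1 + 3/16 = 19/16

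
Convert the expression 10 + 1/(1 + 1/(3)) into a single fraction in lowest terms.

43/4

a_0 = 10: 10/1
a_1 = 1: 11/1
a_2 = 3: 43/4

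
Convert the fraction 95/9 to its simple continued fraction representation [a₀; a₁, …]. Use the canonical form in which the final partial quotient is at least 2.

[10; 1, 1, 4]

⌊95/9⌋ = 10, remainder 5
⌊9/5⌋ = 1, remainder 4
⌊5/4⌋ = 1, remainder 1
⌊4/1⌋ = 4, remainder 0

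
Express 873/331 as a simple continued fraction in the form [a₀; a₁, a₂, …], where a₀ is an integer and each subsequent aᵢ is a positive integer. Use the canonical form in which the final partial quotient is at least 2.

Apply division with remainder until the remainder is 0:
⌊873/331⌋ = 2, remainder 211
⌊331/211⌋ = 1, remainder 120
⌊211/120⌋ = 1, remainder 91
⌊120/91⌋ = 1, remainder 29
⌊91/29⌋ = 3, remainder 4
⌊29/4⌋ = 7, remainder 1
⌊4/1⌋ = 4, remainder 0

[2; 1, 1, 1, 3, 7, 4]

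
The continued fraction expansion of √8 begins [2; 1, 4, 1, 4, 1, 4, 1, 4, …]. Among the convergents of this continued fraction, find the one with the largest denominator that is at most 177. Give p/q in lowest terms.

478/169

a_0 = 2: 2/1  (≤ bound)
a_1 = 1: 3/1  (≤ bound)
a_2 = 4: 14/5  (≤ bound)
a_3 = 1: 17/6  (≤ bound)
a_4 = 4: 82/29  (≤ bound)
a_5 = 1: 99/35  (≤ bound)
a_6 = 4: 478/169  (≤ bound)
a_7 = 1: 577/204  (> 177, stop)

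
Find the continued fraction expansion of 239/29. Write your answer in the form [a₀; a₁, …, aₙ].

239 ÷ 29 → quotient 8, remainder 7
29 ÷ 7 → quotient 4, remainder 1
7 ÷ 1 → quotient 7, remainder 0

[8; 4, 7]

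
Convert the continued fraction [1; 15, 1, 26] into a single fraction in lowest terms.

458/431

a_0 = 1: 1/1
a_1 = 15: 16/15
a_2 = 1: 17/16
a_3 = 26: 458/431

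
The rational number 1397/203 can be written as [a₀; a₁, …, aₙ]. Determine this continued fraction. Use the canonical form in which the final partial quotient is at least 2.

Apply division with remainder until the remainder is 0:
1397 = 6·203 + 179, so a_0 = 6
203 = 1·179 + 24, so a_1 = 1
179 = 7·24 + 11, so a_2 = 7
24 = 2·11 + 2, so a_3 = 2
11 = 5·2 + 1, so a_4 = 5
2 = 2·1 + 0, so a_5 = 2

[6; 1, 7, 2, 5, 2]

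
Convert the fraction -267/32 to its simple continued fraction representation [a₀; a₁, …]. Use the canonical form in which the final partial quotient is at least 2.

-267 ÷ 32 → quotient -9, remainder 21
32 ÷ 21 → quotient 1, remainder 11
21 ÷ 11 → quotient 1, remainder 10
11 ÷ 10 → quotient 1, remainder 1
10 ÷ 1 → quotient 10, remainder 0

[-9; 1, 1, 1, 10]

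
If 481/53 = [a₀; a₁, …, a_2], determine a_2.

4

Repeatedly divide and take the remainder:
481 = 9·53 + 4, so a_0 = 9
53 = 13·4 + 1, so a_1 = 13
4 = 4·1 + 0, so a_2 = 4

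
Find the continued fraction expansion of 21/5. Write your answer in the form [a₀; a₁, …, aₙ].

[4; 5]

⌊21/5⌋ = 4, remainder 1
⌊5/1⌋ = 5, remainder 0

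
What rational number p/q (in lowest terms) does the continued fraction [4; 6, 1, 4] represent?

141/34

a_0 = 4: 4/1
a_1 = 6: 25/6
a_2 = 1: 29/7
a_3 = 4: 141/34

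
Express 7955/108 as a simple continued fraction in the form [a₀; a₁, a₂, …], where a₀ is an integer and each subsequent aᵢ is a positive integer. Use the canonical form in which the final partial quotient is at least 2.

[73; 1, 1, 1, 11, 3]

⌊7955/108⌋ = 73, remainder 71
⌊108/71⌋ = 1, remainder 37
⌊71/37⌋ = 1, remainder 34
⌊37/34⌋ = 1, remainder 3
⌊34/3⌋ = 11, remainder 1
⌊3/1⌋ = 3, remainder 0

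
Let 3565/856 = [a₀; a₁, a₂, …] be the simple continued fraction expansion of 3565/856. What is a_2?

⌊3565/856⌋ = 4, remainder 141
⌊856/141⌋ = 6, remainder 10
⌊141/10⌋ = 14, remainder 1

14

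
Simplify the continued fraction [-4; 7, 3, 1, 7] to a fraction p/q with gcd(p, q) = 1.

-869/225

a_0 = -4: -4/1
a_1 = 7: -27/7
a_2 = 3: -85/22
a_3 = 1: -112/29
a_4 = 7: -869/225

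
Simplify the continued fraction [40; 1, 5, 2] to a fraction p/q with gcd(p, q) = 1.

531/13

Start with 2.
5 + 1/(2/1) = 5 + 1/2 = 11/2
1 + 1/(11/2) = 1 + 2/11 = 13/11
40 + 1/(13/11) = 40 + 11/13 = 531/13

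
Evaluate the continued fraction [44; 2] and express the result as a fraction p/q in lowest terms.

89/2

Work from the innermost term outward:
Start with 2.
44 + 1/(2/1) = 44 + 1/2 = 89/2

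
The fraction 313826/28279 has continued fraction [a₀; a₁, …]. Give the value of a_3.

1

⌊313826/28279⌋ = 11, remainder 2757
⌊28279/2757⌋ = 10, remainder 709
⌊2757/709⌋ = 3, remainder 630
⌊709/630⌋ = 1, remainder 79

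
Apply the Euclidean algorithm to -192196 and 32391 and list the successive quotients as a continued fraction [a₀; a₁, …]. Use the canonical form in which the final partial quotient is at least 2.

⌊-192196/32391⌋ = -6, remainder 2150
⌊32391/2150⌋ = 15, remainder 141
⌊2150/141⌋ = 15, remainder 35
⌊141/35⌋ = 4, remainder 1
⌊35/1⌋ = 35, remainder 0

[-6; 15, 15, 4, 35]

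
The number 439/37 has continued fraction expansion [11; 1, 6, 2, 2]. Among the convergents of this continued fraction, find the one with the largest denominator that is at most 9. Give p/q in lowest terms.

83/7

a_0 = 11: 11/1  (≤ bound)
a_1 = 1: 12/1  (≤ bound)
a_2 = 6: 83/7  (≤ bound)
a_3 = 2: 178/15  (> 9, stop)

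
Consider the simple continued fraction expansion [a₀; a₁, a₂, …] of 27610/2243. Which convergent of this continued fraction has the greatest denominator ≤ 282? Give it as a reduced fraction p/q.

2745/223

a_0 = 12: 12/1  (≤ bound)
a_1 = 3: 37/3  (≤ bound)
a_2 = 4: 160/13  (≤ bound)
a_3 = 3: 517/42  (≤ bound)
a_4 = 4: 2228/181  (≤ bound)
a_5 = 1: 2745/223  (≤ bound)
a_6 = 1: 4973/404  (> 282, stop)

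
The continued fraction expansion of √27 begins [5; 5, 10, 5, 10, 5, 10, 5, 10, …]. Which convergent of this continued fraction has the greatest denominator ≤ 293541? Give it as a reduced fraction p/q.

List convergents until the denominator exceeds the bound:
a_0 = 5: 5/1  (≤ bound)
a_1 = 5: 26/5  (≤ bound)
a_2 = 10: 265/51  (≤ bound)
a_3 = 5: 1351/260  (≤ bound)
a_4 = 10: 13775/2651  (≤ bound)
a_5 = 5: 70226/13515  (≤ bound)
a_6 = 10: 716035/137801  (≤ bound)
a_7 = 5: 3650401/702520  (> 293541, stop)

716035/137801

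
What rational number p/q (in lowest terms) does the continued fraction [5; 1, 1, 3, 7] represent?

Starting at the tail and folding back:
Start with 7.
3 + 1/(7/1) = 3 + 1/7 = 22/7
1 + 1/(22/7) = 1 + 7/22 = 29/22
1 + 1/(29/22) = 1 + 22/29 = 51/29
5 + 1/(51/29) = 5 + 29/51 = 284/51

284/51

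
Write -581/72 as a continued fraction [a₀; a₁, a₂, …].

⌊-581/72⌋ = -9, remainder 67
⌊72/67⌋ = 1, remainder 5
⌊67/5⌋ = 13, remainder 2
⌊5/2⌋ = 2, remainder 1
⌊2/1⌋ = 2, remainder 0

[-9; 1, 13, 2, 2]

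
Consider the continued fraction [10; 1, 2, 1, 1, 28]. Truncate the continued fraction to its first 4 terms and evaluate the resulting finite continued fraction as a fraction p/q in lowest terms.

Start with 1.
2 + 1/(1/1) = 2 + 1/1 = 3/1
1 + 1/(3/1) = 1 + 1/3 = 4/3
10 + 1/(4/3) = 10 + 3/4 = 43/4

43/4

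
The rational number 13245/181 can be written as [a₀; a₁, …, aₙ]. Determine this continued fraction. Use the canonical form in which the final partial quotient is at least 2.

13245 ÷ 181 → quotient 73, remainder 32
181 ÷ 32 → quotient 5, remainder 21
32 ÷ 21 → quotient 1, remainder 11
21 ÷ 11 → quotient 1, remainder 10
11 ÷ 10 → quotient 1, remainder 1
10 ÷ 1 → quotient 10, remainder 0

[73; 5, 1, 1, 1, 10]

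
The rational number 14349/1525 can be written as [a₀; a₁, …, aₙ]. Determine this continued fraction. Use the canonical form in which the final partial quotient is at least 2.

[9; 2, 2, 3, 1, 22, 3]

14349 = 9·1525 + 624, so a_0 = 9
1525 = 2·624 + 277, so a_1 = 2
624 = 2·277 + 70, so a_2 = 2
277 = 3·70 + 67, so a_3 = 3
70 = 1·67 + 3, so a_4 = 1
67 = 22·3 + 1, so a_5 = 22
3 = 3·1 + 0, so a_6 = 3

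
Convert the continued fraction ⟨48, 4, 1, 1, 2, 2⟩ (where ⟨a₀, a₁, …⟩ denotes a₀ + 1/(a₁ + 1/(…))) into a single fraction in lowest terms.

Start with 2.
2 + 1/(2/1) = 2 + 1/2 = 5/2
1 + 1/(5/2) = 1 + 2/5 = 7/5
1 + 1/(7/5) = 1 + 5/7 = 12/7
4 + 1/(12/7) = 4 + 7/12 = 55/12
48 + 1/(55/12) = 48 + 12/55 = 2652/55

2652/55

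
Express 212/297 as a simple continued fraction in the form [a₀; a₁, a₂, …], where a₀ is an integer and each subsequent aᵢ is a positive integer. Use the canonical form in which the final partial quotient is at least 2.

[0; 1, 2, 2, 42]

⌊212/297⌋ = 0, remainder 212
⌊297/212⌋ = 1, remainder 85
⌊212/85⌋ = 2, remainder 42
⌊85/42⌋ = 2, remainder 1
⌊42/1⌋ = 42, remainder 0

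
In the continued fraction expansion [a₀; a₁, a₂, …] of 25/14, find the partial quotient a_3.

1

Apply division with remainder until the remainder is 0:
25 ÷ 14 → quotient 1, remainder 11
14 ÷ 11 → quotient 1, remainder 3
11 ÷ 3 → quotient 3, remainder 2
3 ÷ 2 → quotient 1, remainder 1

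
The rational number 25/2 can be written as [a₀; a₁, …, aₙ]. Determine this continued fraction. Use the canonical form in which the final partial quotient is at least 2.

⌊25/2⌋ = 12, remainder 1
⌊2/1⌋ = 2, remainder 0

[12; 2]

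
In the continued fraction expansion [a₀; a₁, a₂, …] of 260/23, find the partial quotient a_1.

3

260 = 11·23 + 7, so a_0 = 11
23 = 3·7 + 2, so a_1 = 3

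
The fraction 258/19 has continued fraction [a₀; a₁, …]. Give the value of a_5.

Apply division with remainder until the remainder is 0:
⌊258/19⌋ = 13, remainder 11
⌊19/11⌋ = 1, remainder 8
⌊11/8⌋ = 1, remainder 3
⌊8/3⌋ = 2, remainder 2
⌊3/2⌋ = 1, remainder 1
⌊2/1⌋ = 2, remainder 0

2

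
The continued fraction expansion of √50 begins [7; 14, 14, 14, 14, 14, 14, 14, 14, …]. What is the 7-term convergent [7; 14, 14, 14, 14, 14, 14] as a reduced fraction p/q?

54608393/7722793

Start with 14.
14 + 1/(14/1) = 14 + 1/14 = 197/14
14 + 1/(197/14) = 14 + 14/197 = 2772/197
14 + 1/(2772/197) = 14 + 197/2772 = 39005/2772
14 + 1/(39005/2772) = 14 + 2772/39005 = 548842/39005
14 + 1/(548842/39005) = 14 + 39005/548842 = 7722793/548842
7 + 1/(7722793/548842) = 7 + 548842/7722793 = 54608393/7722793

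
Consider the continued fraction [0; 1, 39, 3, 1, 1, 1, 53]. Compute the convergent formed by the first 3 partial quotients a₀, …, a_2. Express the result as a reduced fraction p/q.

a_0 = 0: 0/1
a_1 = 1: 1/1
a_2 = 39: 39/40

39/40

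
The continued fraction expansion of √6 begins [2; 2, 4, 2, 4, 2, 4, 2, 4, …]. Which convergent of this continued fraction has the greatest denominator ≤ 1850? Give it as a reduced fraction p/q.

a_0 = 2: 2/1  (≤ bound)
a_1 = 2: 5/2  (≤ bound)
a_2 = 4: 22/9  (≤ bound)
a_3 = 2: 49/20  (≤ bound)
a_4 = 4: 218/89  (≤ bound)
a_5 = 2: 485/198  (≤ bound)
a_6 = 4: 2158/881  (≤ bound)
a_7 = 2: 4801/1960  (> 1850, stop)

2158/881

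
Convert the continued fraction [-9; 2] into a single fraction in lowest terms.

Collapse the nested fraction from the inside out:
Start with 2.
-9 + 1/(2/1) = -9 + 1/2 = -17/2

-17/2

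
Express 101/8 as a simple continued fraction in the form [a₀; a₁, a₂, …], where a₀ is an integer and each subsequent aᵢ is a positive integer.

101 ÷ 8 → quotient 12, remainder 5
8 ÷ 5 → quotient 1, remainder 3
5 ÷ 3 → quotient 1, remainder 2
3 ÷ 2 → quotient 1, remainder 1
2 ÷ 1 → quotient 2, remainder 0

[12; 1, 1, 1, 2]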